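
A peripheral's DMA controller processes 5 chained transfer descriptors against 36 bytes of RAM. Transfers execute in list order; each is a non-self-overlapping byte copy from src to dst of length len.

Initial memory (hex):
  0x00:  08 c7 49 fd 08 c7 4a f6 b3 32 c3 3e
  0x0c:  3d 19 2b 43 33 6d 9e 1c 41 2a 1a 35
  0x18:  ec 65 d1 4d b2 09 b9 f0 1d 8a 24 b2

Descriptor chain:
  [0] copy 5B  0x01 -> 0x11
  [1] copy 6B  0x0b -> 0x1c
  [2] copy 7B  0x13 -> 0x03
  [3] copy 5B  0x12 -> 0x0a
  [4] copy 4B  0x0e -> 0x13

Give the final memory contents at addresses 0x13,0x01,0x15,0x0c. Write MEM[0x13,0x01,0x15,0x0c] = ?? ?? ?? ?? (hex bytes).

[0] 0x01->0x11 len=5 : c7 49 fd 08 c7
[1] 0x0b->0x1c len=6 : 3e 3d 19 2b 43 33
[2] 0x13->0x03 len=7 : fd 08 c7 1a 35 ec 65
[3] 0x12->0x0a len=5 : 49 fd 08 c7 1a
[4] 0x0e->0x13 len=4 : 1a 43 33 c7
query mem[0x13]=0x1a, mem[0x01]=0xc7, mem[0x15]=0x33, mem[0x0c]=0x08

MEM[0x13,0x01,0x15,0x0c] = 1a c7 33 08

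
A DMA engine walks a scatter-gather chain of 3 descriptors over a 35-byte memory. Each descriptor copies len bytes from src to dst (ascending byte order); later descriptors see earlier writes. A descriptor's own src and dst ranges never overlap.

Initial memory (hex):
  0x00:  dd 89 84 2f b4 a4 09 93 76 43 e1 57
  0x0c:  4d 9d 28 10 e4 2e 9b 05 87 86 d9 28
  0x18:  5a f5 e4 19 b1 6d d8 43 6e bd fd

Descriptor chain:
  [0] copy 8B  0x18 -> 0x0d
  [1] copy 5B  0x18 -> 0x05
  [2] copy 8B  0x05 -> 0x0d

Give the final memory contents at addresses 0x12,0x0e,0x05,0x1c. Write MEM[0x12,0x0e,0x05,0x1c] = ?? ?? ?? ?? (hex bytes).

D0: mem[0x0d..0x14] <- [5a f5 e4 19 b1 6d d8 43]
D1: mem[0x05..0x09] <- [5a f5 e4 19 b1]
D2: mem[0x0d..0x14] <- [5a f5 e4 19 b1 e1 57 4d]
query mem[0x12]=0xe1, mem[0x0e]=0xf5, mem[0x05]=0x5a, mem[0x1c]=0xb1

MEM[0x12,0x0e,0x05,0x1c] = e1 f5 5a b1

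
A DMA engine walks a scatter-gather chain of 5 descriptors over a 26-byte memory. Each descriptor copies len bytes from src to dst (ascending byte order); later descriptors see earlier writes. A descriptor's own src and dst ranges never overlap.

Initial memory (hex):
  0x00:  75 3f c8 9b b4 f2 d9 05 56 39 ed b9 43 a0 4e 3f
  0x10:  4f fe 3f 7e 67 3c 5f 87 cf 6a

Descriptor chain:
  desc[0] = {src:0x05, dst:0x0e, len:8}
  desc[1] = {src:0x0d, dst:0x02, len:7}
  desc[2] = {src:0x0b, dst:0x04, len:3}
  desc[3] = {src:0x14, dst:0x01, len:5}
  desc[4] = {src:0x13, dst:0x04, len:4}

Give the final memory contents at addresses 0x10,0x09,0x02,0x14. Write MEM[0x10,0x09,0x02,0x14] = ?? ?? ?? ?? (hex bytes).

MEM[0x10,0x09,0x02,0x14] = 05 39 43 b9

#0 dst[0x0e+8] := {0xf2,0xd9,0x05,0x56,0x39,0xed,0xb9,0x43}
#1 dst[0x02+7] := {0xa0,0xf2,0xd9,0x05,0x56,0x39,0xed}
#2 dst[0x04+3] := {0xb9,0x43,0xa0}
#3 dst[0x01+5] := {0xb9,0x43,0x5f,0x87,0xcf}
#4 dst[0x04+4] := {0xed,0xb9,0x43,0x5f}
query mem[0x10]=0x05, mem[0x09]=0x39, mem[0x02]=0x43, mem[0x14]=0xb9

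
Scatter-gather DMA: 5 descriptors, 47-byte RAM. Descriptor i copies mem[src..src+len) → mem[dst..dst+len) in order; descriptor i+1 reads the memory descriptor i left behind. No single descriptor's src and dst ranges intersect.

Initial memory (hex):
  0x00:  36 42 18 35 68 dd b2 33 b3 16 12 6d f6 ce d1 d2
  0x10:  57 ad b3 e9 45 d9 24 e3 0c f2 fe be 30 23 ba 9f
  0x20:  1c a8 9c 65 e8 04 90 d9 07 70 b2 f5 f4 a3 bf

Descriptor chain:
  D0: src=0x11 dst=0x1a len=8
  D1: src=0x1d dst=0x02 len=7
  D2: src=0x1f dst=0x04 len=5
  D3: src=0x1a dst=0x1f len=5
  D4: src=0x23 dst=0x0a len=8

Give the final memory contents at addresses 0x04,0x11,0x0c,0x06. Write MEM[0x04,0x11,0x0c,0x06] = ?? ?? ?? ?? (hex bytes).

MEM[0x04,0x11,0x0c,0x06] = 24 b2 04 0c

D0: mem[0x1a..0x21] <- [ad b3 e9 45 d9 24 e3 0c]
D1: mem[0x02..0x08] <- [45 d9 24 e3 0c 9c 65]
D2: mem[0x04..0x08] <- [24 e3 0c 9c 65]
D3: mem[0x1f..0x23] <- [ad b3 e9 45 d9]
D4: mem[0x0a..0x11] <- [d9 e8 04 90 d9 07 70 b2]
query mem[0x04]=0x24, mem[0x11]=0xb2, mem[0x0c]=0x04, mem[0x06]=0x0c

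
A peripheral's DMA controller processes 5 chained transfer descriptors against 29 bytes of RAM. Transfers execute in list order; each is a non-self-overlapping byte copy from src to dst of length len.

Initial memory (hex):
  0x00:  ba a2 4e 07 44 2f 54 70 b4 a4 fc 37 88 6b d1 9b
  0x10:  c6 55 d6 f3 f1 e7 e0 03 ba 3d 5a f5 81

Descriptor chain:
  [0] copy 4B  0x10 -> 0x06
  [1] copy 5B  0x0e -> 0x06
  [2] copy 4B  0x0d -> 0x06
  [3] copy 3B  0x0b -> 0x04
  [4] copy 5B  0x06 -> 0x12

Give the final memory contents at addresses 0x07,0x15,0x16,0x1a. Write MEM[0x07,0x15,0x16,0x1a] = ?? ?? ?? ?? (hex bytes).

MEM[0x07,0x15,0x16,0x1a] = d1 c6 d6 5a

#0 dst[0x06+4] := {0xc6,0x55,0xd6,0xf3}
#1 dst[0x06+5] := {0xd1,0x9b,0xc6,0x55,0xd6}
#2 dst[0x06+4] := {0x6b,0xd1,0x9b,0xc6}
#3 dst[0x04+3] := {0x37,0x88,0x6b}
#4 dst[0x12+5] := {0x6b,0xd1,0x9b,0xc6,0xd6}
query mem[0x07]=0xd1, mem[0x15]=0xc6, mem[0x16]=0xd6, mem[0x1a]=0x5a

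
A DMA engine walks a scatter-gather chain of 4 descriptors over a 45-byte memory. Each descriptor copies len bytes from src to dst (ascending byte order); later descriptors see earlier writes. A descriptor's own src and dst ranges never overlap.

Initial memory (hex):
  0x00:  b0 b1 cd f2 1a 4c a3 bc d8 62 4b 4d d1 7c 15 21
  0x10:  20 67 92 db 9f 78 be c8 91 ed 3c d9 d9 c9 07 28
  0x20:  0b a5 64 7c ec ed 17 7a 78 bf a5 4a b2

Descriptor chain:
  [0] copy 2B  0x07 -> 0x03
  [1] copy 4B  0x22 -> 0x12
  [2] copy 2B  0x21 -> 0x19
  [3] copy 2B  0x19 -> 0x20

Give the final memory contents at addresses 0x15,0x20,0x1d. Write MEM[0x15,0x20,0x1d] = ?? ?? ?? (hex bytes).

  after D0: wrote 2B at 0x03 = bcd8
  after D1: wrote 4B at 0x12 = 647ceced
  after D2: wrote 2B at 0x19 = a564
  after D3: wrote 2B at 0x20 = a564
query mem[0x15]=0xed, mem[0x20]=0xa5, mem[0x1d]=0xc9

MEM[0x15,0x20,0x1d] = ed a5 c9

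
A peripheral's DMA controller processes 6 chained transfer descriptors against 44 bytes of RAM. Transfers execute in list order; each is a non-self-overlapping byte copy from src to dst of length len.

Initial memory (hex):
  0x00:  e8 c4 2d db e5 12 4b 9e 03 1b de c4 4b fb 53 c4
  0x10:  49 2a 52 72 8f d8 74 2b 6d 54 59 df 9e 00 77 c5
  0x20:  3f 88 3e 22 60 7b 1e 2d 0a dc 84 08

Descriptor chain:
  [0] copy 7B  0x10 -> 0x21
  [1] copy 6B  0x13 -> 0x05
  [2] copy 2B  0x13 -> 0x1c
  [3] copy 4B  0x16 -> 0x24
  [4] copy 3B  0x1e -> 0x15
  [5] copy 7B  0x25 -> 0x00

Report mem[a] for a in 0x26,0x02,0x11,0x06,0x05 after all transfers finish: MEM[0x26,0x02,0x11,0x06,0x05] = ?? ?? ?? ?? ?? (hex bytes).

MEM[0x26,0x02,0x11,0x06,0x05] = 6d 54 2a 08 84

  after D0: wrote 7B at 0x21 = 492a52728fd874
  after D1: wrote 6B at 0x05 = 728fd8742b6d
  after D2: wrote 2B at 0x1c = 728f
  after D3: wrote 4B at 0x24 = 742b6d54
  after D4: wrote 3B at 0x15 = 77c53f
  after D5: wrote 7B at 0x00 = 2b6d540adc8408
query mem[0x26]=0x6d, mem[0x02]=0x54, mem[0x11]=0x2a, mem[0x06]=0x08, mem[0x05]=0x84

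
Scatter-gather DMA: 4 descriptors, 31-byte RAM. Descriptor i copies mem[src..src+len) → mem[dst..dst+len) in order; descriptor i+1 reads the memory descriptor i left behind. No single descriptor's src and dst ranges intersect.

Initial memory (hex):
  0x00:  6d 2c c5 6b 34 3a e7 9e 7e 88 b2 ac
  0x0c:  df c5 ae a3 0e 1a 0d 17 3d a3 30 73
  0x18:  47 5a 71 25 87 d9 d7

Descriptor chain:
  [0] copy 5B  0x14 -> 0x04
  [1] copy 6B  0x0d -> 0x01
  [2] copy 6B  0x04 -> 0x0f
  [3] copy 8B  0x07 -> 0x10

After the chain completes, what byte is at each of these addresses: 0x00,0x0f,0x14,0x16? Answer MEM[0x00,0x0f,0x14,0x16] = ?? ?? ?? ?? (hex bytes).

#0 dst[0x04+5] := {0x3d,0xa3,0x30,0x73,0x47}
#1 dst[0x01+6] := {0xc5,0xae,0xa3,0x0e,0x1a,0x0d}
#2 dst[0x0f+6] := {0x0e,0x1a,0x0d,0x73,0x47,0x88}
#3 dst[0x10+8] := {0x73,0x47,0x88,0xb2,0xac,0xdf,0xc5,0xae}
query mem[0x00]=0x6d, mem[0x0f]=0x0e, mem[0x14]=0xac, mem[0x16]=0xc5

MEM[0x00,0x0f,0x14,0x16] = 6d 0e ac c5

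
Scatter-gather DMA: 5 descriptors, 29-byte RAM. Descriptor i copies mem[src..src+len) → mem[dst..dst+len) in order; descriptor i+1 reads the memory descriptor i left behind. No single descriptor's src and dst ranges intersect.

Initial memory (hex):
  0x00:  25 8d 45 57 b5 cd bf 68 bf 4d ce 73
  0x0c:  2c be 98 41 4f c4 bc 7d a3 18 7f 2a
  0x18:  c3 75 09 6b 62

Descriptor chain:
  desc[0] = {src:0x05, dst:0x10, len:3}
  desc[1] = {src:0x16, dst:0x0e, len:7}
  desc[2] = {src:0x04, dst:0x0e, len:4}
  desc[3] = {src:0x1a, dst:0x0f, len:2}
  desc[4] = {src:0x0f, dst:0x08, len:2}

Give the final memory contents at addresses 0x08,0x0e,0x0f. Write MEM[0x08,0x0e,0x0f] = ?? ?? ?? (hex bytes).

  after D0: wrote 3B at 0x10 = cdbf68
  after D1: wrote 7B at 0x0e = 7f2ac375096b62
  after D2: wrote 4B at 0x0e = b5cdbf68
  after D3: wrote 2B at 0x0f = 096b
  after D4: wrote 2B at 0x08 = 096b
query mem[0x08]=0x09, mem[0x0e]=0xb5, mem[0x0f]=0x09

MEM[0x08,0x0e,0x0f] = 09 b5 09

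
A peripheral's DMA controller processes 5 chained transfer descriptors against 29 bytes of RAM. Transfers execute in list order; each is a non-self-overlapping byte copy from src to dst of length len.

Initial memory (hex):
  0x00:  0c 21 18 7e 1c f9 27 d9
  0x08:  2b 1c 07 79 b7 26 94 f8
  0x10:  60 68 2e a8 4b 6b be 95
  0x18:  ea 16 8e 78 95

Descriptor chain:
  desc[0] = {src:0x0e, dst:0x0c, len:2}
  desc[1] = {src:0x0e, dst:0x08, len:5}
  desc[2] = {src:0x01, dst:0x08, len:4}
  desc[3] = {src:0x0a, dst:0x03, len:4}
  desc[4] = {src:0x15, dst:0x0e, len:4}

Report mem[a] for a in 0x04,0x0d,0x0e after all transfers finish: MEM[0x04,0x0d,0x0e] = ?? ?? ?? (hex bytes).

MEM[0x04,0x0d,0x0e] = 1c f8 6b

[0] 0x0e->0x0c len=2 : 94 f8
[1] 0x0e->0x08 len=5 : 94 f8 60 68 2e
[2] 0x01->0x08 len=4 : 21 18 7e 1c
[3] 0x0a->0x03 len=4 : 7e 1c 2e f8
[4] 0x15->0x0e len=4 : 6b be 95 ea
query mem[0x04]=0x1c, mem[0x0d]=0xf8, mem[0x0e]=0x6b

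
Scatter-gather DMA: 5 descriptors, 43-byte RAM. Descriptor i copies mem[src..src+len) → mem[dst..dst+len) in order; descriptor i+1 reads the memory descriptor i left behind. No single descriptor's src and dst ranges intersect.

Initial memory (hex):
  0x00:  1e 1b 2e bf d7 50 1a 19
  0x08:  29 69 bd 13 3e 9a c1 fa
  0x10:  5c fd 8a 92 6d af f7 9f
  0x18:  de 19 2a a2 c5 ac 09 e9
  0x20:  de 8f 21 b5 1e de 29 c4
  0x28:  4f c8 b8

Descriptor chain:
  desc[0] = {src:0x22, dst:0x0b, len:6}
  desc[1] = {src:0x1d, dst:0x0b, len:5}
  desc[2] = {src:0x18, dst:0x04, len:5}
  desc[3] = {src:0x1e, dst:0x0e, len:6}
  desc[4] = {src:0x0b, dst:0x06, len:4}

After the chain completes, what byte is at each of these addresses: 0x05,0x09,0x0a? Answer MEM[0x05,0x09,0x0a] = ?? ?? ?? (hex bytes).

MEM[0x05,0x09,0x0a] = 19 09 bd

#0 dst[0x0b+6] := {0x21,0xb5,0x1e,0xde,0x29,0xc4}
#1 dst[0x0b+5] := {0xac,0x09,0xe9,0xde,0x8f}
#2 dst[0x04+5] := {0xde,0x19,0x2a,0xa2,0xc5}
#3 dst[0x0e+6] := {0x09,0xe9,0xde,0x8f,0x21,0xb5}
#4 dst[0x06+4] := {0xac,0x09,0xe9,0x09}
query mem[0x05]=0x19, mem[0x09]=0x09, mem[0x0a]=0xbd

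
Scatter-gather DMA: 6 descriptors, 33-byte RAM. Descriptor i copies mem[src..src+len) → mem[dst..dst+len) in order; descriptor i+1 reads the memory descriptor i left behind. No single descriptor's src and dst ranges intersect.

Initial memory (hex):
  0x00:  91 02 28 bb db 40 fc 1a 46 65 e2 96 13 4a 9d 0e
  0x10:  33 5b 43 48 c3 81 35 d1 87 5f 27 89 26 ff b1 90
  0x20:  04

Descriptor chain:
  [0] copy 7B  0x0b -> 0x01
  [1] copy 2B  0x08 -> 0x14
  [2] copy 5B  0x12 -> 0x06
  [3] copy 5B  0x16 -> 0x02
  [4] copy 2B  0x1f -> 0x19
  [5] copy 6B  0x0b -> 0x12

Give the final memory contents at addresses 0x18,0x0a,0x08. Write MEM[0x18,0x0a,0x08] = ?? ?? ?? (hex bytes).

MEM[0x18,0x0a,0x08] = 87 35 46

  after D0: wrote 7B at 0x01 = 96134a9d0e335b
  after D1: wrote 2B at 0x14 = 4665
  after D2: wrote 5B at 0x06 = 4348466535
  after D3: wrote 5B at 0x02 = 35d1875f27
  after D4: wrote 2B at 0x19 = 9004
  after D5: wrote 6B at 0x12 = 96134a9d0e33
query mem[0x18]=0x87, mem[0x0a]=0x35, mem[0x08]=0x46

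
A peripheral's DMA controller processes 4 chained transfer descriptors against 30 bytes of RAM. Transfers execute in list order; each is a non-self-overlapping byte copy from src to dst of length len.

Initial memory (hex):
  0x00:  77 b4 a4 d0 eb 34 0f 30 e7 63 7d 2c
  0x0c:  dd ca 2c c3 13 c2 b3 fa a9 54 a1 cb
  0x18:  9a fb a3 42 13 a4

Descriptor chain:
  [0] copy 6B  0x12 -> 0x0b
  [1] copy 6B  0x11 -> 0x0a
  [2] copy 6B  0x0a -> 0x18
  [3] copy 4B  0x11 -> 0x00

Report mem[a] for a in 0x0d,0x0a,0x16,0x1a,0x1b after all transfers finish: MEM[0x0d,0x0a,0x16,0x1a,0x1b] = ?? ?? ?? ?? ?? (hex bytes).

D0: mem[0x0b..0x10] <- [b3 fa a9 54 a1 cb]
D1: mem[0x0a..0x0f] <- [c2 b3 fa a9 54 a1]
D2: mem[0x18..0x1d] <- [c2 b3 fa a9 54 a1]
D3: mem[0x00..0x03] <- [c2 b3 fa a9]
query mem[0x0d]=0xa9, mem[0x0a]=0xc2, mem[0x16]=0xa1, mem[0x1a]=0xfa, mem[0x1b]=0xa9

MEM[0x0d,0x0a,0x16,0x1a,0x1b] = a9 c2 a1 fa a9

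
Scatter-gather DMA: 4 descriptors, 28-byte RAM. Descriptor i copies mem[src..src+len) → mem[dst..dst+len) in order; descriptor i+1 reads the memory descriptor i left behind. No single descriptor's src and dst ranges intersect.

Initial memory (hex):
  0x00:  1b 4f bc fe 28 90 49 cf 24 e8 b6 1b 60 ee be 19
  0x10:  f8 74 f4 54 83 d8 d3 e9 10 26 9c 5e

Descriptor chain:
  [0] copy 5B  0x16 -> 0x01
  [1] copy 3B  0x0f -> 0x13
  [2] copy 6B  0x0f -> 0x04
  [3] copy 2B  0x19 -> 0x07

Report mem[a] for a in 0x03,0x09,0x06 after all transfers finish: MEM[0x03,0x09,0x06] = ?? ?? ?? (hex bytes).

MEM[0x03,0x09,0x06] = 10 f8 74

#0 dst[0x01+5] := {0xd3,0xe9,0x10,0x26,0x9c}
#1 dst[0x13+3] := {0x19,0xf8,0x74}
#2 dst[0x04+6] := {0x19,0xf8,0x74,0xf4,0x19,0xf8}
#3 dst[0x07+2] := {0x26,0x9c}
query mem[0x03]=0x10, mem[0x09]=0xf8, mem[0x06]=0x74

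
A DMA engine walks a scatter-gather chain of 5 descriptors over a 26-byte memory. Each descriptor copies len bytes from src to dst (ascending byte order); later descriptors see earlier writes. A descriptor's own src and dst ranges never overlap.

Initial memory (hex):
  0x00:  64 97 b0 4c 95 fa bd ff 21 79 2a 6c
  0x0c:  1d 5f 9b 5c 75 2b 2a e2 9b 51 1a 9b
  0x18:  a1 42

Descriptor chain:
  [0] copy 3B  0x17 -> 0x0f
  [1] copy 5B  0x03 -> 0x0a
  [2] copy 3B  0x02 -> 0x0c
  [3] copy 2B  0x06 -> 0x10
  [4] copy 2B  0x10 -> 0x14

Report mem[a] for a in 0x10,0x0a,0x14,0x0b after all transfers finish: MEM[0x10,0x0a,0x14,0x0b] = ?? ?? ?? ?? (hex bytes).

[0] 0x17->0x0f len=3 : 9b a1 42
[1] 0x03->0x0a len=5 : 4c 95 fa bd ff
[2] 0x02->0x0c len=3 : b0 4c 95
[3] 0x06->0x10 len=2 : bd ff
[4] 0x10->0x14 len=2 : bd ff
query mem[0x10]=0xbd, mem[0x0a]=0x4c, mem[0x14]=0xbd, mem[0x0b]=0x95

MEM[0x10,0x0a,0x14,0x0b] = bd 4c bd 95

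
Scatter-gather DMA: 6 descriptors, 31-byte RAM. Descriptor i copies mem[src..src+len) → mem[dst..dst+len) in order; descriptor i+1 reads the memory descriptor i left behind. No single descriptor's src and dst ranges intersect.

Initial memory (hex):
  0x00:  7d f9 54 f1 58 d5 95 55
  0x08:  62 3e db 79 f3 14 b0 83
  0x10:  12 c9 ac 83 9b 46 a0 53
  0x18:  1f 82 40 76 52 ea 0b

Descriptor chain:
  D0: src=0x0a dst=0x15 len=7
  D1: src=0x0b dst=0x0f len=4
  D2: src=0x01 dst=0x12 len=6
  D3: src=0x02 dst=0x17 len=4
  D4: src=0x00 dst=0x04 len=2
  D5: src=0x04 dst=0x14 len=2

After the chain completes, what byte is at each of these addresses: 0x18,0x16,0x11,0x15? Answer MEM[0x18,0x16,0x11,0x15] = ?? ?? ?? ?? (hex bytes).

MEM[0x18,0x16,0x11,0x15] = f1 d5 14 f9

D0: mem[0x15..0x1b] <- [db 79 f3 14 b0 83 12]
D1: mem[0x0f..0x12] <- [79 f3 14 b0]
D2: mem[0x12..0x17] <- [f9 54 f1 58 d5 95]
D3: mem[0x17..0x1a] <- [54 f1 58 d5]
D4: mem[0x04..0x05] <- [7d f9]
D5: mem[0x14..0x15] <- [7d f9]
query mem[0x18]=0xf1, mem[0x16]=0xd5, mem[0x11]=0x14, mem[0x15]=0xf9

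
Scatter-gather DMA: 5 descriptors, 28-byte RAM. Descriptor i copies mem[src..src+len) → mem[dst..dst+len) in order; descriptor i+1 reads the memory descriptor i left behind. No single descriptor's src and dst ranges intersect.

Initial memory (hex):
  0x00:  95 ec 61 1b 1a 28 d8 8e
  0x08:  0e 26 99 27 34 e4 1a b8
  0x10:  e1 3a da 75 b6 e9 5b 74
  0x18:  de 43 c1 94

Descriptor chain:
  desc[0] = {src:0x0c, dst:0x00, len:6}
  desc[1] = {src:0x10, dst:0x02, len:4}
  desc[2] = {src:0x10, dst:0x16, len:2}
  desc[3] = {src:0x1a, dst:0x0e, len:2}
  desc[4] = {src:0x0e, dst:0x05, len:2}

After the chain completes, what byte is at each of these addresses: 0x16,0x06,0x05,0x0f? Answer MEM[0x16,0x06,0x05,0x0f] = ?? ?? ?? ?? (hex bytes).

MEM[0x16,0x06,0x05,0x0f] = e1 94 c1 94

  after D0: wrote 6B at 0x00 = 34e41ab8e13a
  after D1: wrote 4B at 0x02 = e13ada75
  after D2: wrote 2B at 0x16 = e13a
  after D3: wrote 2B at 0x0e = c194
  after D4: wrote 2B at 0x05 = c194
query mem[0x16]=0xe1, mem[0x06]=0x94, mem[0x05]=0xc1, mem[0x0f]=0x94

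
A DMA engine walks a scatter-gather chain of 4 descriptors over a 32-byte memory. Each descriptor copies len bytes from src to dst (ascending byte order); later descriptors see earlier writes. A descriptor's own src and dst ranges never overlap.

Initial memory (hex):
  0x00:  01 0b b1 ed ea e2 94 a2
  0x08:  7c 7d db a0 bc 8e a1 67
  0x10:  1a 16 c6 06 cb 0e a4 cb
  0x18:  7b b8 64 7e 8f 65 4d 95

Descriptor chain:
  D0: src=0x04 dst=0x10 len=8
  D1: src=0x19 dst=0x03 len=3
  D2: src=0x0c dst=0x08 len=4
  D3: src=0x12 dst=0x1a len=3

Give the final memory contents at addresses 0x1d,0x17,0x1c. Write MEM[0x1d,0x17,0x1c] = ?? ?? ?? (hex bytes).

D0: mem[0x10..0x17] <- [ea e2 94 a2 7c 7d db a0]
D1: mem[0x03..0x05] <- [b8 64 7e]
D2: mem[0x08..0x0b] <- [bc 8e a1 67]
D3: mem[0x1a..0x1c] <- [94 a2 7c]
query mem[0x1d]=0x65, mem[0x17]=0xa0, mem[0x1c]=0x7c

MEM[0x1d,0x17,0x1c] = 65 a0 7c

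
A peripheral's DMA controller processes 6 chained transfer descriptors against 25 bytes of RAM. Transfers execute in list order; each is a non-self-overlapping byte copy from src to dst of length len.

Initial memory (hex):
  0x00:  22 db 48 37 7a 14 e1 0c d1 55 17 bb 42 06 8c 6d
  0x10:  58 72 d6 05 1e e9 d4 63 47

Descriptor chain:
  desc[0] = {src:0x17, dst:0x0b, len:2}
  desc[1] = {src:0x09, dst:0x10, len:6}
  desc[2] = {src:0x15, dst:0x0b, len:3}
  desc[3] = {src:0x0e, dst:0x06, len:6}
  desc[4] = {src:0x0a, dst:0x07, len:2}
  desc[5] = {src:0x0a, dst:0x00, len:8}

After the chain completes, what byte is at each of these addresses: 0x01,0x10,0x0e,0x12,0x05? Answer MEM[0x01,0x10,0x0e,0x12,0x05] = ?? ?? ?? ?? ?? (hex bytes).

MEM[0x01,0x10,0x0e,0x12,0x05] = 47 55 8c 63 6d

D0: mem[0x0b..0x0c] <- [63 47]
D1: mem[0x10..0x15] <- [55 17 63 47 06 8c]
D2: mem[0x0b..0x0d] <- [8c d4 63]
D3: mem[0x06..0x0b] <- [8c 6d 55 17 63 47]
D4: mem[0x07..0x08] <- [63 47]
D5: mem[0x00..0x07] <- [63 47 d4 63 8c 6d 55 17]
query mem[0x01]=0x47, mem[0x10]=0x55, mem[0x0e]=0x8c, mem[0x12]=0x63, mem[0x05]=0x6d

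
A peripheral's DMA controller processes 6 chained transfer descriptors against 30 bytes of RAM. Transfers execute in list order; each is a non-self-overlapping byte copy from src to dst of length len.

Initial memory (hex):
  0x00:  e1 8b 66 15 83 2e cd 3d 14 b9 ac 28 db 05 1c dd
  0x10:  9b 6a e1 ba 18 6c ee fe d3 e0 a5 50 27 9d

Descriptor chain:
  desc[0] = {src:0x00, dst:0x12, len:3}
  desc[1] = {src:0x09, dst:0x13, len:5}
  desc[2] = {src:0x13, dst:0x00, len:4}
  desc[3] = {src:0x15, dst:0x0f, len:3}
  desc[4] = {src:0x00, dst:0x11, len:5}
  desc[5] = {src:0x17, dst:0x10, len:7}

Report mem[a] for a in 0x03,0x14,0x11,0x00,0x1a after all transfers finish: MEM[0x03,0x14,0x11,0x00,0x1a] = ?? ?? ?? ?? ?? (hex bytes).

D0: mem[0x12..0x14] <- [e1 8b 66]
D1: mem[0x13..0x17] <- [b9 ac 28 db 05]
D2: mem[0x00..0x03] <- [b9 ac 28 db]
D3: mem[0x0f..0x11] <- [28 db 05]
D4: mem[0x11..0x15] <- [b9 ac 28 db 83]
D5: mem[0x10..0x16] <- [05 d3 e0 a5 50 27 9d]
query mem[0x03]=0xdb, mem[0x14]=0x50, mem[0x11]=0xd3, mem[0x00]=0xb9, mem[0x1a]=0xa5

MEM[0x03,0x14,0x11,0x00,0x1a] = db 50 d3 b9 a5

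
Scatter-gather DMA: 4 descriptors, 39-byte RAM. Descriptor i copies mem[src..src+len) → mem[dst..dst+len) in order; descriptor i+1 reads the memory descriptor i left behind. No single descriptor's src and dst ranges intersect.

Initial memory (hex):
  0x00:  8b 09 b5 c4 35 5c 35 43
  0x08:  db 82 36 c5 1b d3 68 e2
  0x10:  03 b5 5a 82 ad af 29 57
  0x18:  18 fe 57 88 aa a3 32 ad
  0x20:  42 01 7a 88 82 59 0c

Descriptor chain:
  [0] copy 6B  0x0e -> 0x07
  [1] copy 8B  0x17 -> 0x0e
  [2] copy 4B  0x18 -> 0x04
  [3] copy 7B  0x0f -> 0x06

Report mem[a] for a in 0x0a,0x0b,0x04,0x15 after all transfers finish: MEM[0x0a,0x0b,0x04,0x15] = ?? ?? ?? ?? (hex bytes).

MEM[0x0a,0x0b,0x04,0x15] = aa a3 18 32

D0: mem[0x07..0x0c] <- [68 e2 03 b5 5a 82]
D1: mem[0x0e..0x15] <- [57 18 fe 57 88 aa a3 32]
D2: mem[0x04..0x07] <- [18 fe 57 88]
D3: mem[0x06..0x0c] <- [18 fe 57 88 aa a3 32]
query mem[0x0a]=0xaa, mem[0x0b]=0xa3, mem[0x04]=0x18, mem[0x15]=0x32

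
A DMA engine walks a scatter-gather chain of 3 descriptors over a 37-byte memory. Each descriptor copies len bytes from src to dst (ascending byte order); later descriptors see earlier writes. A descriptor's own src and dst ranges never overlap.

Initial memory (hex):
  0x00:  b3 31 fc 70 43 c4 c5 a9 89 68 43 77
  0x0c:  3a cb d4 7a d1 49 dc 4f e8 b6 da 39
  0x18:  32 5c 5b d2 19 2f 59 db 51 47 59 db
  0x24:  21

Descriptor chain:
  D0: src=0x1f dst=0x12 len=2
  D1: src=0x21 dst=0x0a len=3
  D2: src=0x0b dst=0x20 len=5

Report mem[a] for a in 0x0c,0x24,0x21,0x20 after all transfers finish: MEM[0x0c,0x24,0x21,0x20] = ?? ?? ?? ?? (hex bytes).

  after D0: wrote 2B at 0x12 = db51
  after D1: wrote 3B at 0x0a = 4759db
  after D2: wrote 5B at 0x20 = 59dbcbd47a
query mem[0x0c]=0xdb, mem[0x24]=0x7a, mem[0x21]=0xdb, mem[0x20]=0x59

MEM[0x0c,0x24,0x21,0x20] = db 7a db 59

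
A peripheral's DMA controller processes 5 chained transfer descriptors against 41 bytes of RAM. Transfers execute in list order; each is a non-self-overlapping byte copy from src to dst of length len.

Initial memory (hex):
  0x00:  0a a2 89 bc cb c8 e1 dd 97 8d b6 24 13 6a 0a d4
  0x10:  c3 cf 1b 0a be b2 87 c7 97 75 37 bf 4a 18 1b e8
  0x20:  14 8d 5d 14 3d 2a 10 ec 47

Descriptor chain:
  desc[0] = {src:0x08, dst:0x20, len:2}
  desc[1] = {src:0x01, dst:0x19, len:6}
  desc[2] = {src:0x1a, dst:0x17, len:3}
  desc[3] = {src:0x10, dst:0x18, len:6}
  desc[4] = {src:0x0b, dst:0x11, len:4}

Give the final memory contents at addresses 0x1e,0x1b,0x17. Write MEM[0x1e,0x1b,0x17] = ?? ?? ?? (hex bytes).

MEM[0x1e,0x1b,0x17] = e1 0a 89

#0 dst[0x20+2] := {0x97,0x8d}
#1 dst[0x19+6] := {0xa2,0x89,0xbc,0xcb,0xc8,0xe1}
#2 dst[0x17+3] := {0x89,0xbc,0xcb}
#3 dst[0x18+6] := {0xc3,0xcf,0x1b,0x0a,0xbe,0xb2}
#4 dst[0x11+4] := {0x24,0x13,0x6a,0x0a}
query mem[0x1e]=0xe1, mem[0x1b]=0x0a, mem[0x17]=0x89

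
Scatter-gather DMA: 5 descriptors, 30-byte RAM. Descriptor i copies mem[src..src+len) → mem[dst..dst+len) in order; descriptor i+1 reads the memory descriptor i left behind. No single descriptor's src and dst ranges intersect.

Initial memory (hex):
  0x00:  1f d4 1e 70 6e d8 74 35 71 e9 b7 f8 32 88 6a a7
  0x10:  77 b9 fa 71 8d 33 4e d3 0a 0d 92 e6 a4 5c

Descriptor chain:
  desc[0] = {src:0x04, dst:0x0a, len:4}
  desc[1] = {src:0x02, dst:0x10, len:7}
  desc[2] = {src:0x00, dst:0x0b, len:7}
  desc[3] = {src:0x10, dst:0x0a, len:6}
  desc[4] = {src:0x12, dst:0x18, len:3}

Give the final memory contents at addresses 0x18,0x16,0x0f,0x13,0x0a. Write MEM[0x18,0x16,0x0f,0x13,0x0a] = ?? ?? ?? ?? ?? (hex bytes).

  after D0: wrote 4B at 0x0a = 6ed87435
  after D1: wrote 7B at 0x10 = 1e706ed8743571
  after D2: wrote 7B at 0x0b = 1fd41e706ed874
  after D3: wrote 6B at 0x0a = d8746ed87435
  after D4: wrote 3B at 0x18 = 6ed874
query mem[0x18]=0x6e, mem[0x16]=0x71, mem[0x0f]=0x35, mem[0x13]=0xd8, mem[0x0a]=0xd8

MEM[0x18,0x16,0x0f,0x13,0x0a] = 6e 71 35 d8 d8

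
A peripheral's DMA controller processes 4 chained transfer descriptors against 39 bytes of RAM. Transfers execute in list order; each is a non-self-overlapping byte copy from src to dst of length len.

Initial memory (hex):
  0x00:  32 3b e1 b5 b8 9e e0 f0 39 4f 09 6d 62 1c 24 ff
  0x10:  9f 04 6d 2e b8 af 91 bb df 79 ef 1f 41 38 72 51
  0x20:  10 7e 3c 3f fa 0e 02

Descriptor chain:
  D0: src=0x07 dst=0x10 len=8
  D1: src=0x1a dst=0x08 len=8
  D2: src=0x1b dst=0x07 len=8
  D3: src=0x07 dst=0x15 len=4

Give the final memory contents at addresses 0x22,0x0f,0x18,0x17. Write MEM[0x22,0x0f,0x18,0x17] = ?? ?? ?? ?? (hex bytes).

MEM[0x22,0x0f,0x18,0x17] = 3c 7e 72 38

  after D0: wrote 8B at 0x10 = f0394f096d621c24
  after D1: wrote 8B at 0x08 = ef1f41387251107e
  after D2: wrote 8B at 0x07 = 1f41387251107e3c
  after D3: wrote 4B at 0x15 = 1f413872
query mem[0x22]=0x3c, mem[0x0f]=0x7e, mem[0x18]=0x72, mem[0x17]=0x38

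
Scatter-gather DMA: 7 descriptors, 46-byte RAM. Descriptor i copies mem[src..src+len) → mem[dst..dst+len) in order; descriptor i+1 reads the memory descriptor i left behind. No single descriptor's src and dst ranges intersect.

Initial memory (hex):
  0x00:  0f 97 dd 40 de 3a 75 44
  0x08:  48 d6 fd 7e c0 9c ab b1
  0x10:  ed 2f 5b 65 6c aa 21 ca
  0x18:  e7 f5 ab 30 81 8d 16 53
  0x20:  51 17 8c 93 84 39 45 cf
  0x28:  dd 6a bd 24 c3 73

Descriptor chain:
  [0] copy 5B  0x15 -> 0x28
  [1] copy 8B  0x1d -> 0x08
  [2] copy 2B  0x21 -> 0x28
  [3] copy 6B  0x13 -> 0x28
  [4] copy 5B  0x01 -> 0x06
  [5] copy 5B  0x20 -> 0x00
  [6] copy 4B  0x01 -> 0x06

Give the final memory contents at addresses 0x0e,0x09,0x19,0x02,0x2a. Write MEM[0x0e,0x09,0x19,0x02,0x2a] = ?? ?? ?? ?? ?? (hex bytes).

MEM[0x0e,0x09,0x19,0x02,0x2a] = 93 84 f5 8c aa

D0: mem[0x28..0x2c] <- [aa 21 ca e7 f5]
D1: mem[0x08..0x0f] <- [8d 16 53 51 17 8c 93 84]
D2: mem[0x28..0x29] <- [17 8c]
D3: mem[0x28..0x2d] <- [65 6c aa 21 ca e7]
D4: mem[0x06..0x0a] <- [97 dd 40 de 3a]
D5: mem[0x00..0x04] <- [51 17 8c 93 84]
D6: mem[0x06..0x09] <- [17 8c 93 84]
query mem[0x0e]=0x93, mem[0x09]=0x84, mem[0x19]=0xf5, mem[0x02]=0x8c, mem[0x2a]=0xaa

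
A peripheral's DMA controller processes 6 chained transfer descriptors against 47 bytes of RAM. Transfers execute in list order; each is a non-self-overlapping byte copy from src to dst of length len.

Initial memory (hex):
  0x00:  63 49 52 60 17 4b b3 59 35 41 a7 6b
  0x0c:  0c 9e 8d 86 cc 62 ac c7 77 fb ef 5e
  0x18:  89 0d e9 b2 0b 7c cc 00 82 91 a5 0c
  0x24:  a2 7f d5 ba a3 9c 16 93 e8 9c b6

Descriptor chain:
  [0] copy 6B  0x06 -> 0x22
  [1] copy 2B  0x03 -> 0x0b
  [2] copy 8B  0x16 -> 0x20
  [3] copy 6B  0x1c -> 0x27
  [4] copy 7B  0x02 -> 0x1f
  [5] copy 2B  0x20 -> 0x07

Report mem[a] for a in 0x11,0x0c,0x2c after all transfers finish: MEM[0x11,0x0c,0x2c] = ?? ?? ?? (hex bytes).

D0: mem[0x22..0x27] <- [b3 59 35 41 a7 6b]
D1: mem[0x0b..0x0c] <- [60 17]
D2: mem[0x20..0x27] <- [ef 5e 89 0d e9 b2 0b 7c]
D3: mem[0x27..0x2c] <- [0b 7c cc 00 ef 5e]
D4: mem[0x1f..0x25] <- [52 60 17 4b b3 59 35]
D5: mem[0x07..0x08] <- [60 17]
query mem[0x11]=0x62, mem[0x0c]=0x17, mem[0x2c]=0x5e

MEM[0x11,0x0c,0x2c] = 62 17 5e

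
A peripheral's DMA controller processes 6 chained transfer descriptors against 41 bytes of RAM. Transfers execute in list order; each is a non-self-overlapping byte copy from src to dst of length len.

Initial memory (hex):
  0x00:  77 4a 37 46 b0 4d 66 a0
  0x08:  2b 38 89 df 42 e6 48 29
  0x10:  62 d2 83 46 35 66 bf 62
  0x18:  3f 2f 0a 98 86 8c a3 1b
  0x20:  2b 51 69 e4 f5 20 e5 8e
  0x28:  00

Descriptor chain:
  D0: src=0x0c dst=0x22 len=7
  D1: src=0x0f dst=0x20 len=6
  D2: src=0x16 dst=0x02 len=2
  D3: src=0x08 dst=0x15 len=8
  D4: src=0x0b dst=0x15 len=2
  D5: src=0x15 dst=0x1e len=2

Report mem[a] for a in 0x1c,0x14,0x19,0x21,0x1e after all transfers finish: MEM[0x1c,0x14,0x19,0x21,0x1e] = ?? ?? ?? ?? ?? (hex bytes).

MEM[0x1c,0x14,0x19,0x21,0x1e] = 29 35 42 62 df

  after D0: wrote 7B at 0x22 = 42e6482962d283
  after D1: wrote 6B at 0x20 = 2962d2834635
  after D2: wrote 2B at 0x02 = bf62
  after D3: wrote 8B at 0x15 = 2b3889df42e64829
  after D4: wrote 2B at 0x15 = df42
  after D5: wrote 2B at 0x1e = df42
query mem[0x1c]=0x29, mem[0x14]=0x35, mem[0x19]=0x42, mem[0x21]=0x62, mem[0x1e]=0xdf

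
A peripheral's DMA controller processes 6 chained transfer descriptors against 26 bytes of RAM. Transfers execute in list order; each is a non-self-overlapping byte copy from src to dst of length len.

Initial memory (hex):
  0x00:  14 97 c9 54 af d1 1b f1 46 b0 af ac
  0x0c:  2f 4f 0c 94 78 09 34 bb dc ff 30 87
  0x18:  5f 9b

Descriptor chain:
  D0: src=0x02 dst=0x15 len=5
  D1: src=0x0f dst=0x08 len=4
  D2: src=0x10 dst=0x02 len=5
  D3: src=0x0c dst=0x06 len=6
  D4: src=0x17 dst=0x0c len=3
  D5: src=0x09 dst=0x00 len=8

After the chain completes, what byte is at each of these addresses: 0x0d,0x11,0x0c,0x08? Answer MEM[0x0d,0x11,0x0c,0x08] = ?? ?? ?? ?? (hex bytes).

#0 dst[0x15+5] := {0xc9,0x54,0xaf,0xd1,0x1b}
#1 dst[0x08+4] := {0x94,0x78,0x09,0x34}
#2 dst[0x02+5] := {0x78,0x09,0x34,0xbb,0xdc}
#3 dst[0x06+6] := {0x2f,0x4f,0x0c,0x94,0x78,0x09}
#4 dst[0x0c+3] := {0xaf,0xd1,0x1b}
#5 dst[0x00+8] := {0x94,0x78,0x09,0xaf,0xd1,0x1b,0x94,0x78}
query mem[0x0d]=0xd1, mem[0x11]=0x09, mem[0x0c]=0xaf, mem[0x08]=0x0c

MEM[0x0d,0x11,0x0c,0x08] = d1 09 af 0c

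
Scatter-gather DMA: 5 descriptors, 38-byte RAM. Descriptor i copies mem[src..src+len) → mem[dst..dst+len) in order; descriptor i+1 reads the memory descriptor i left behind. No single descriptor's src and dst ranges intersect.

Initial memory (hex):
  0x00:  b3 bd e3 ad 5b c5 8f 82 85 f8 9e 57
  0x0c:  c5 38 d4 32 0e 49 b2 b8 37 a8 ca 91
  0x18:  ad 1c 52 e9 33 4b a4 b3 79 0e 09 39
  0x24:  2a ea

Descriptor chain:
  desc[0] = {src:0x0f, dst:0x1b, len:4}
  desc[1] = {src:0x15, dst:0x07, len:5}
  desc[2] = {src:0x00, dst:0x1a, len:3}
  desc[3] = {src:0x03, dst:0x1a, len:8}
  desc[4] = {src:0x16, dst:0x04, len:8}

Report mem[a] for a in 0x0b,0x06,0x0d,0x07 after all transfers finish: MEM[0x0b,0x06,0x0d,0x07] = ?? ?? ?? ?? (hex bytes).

MEM[0x0b,0x06,0x0d,0x07] = 8f ad 38 1c

[0] 0x0f->0x1b len=4 : 32 0e 49 b2
[1] 0x15->0x07 len=5 : a8 ca 91 ad 1c
[2] 0x00->0x1a len=3 : b3 bd e3
[3] 0x03->0x1a len=8 : ad 5b c5 8f a8 ca 91 ad
[4] 0x16->0x04 len=8 : ca 91 ad 1c ad 5b c5 8f
query mem[0x0b]=0x8f, mem[0x06]=0xad, mem[0x0d]=0x38, mem[0x07]=0x1c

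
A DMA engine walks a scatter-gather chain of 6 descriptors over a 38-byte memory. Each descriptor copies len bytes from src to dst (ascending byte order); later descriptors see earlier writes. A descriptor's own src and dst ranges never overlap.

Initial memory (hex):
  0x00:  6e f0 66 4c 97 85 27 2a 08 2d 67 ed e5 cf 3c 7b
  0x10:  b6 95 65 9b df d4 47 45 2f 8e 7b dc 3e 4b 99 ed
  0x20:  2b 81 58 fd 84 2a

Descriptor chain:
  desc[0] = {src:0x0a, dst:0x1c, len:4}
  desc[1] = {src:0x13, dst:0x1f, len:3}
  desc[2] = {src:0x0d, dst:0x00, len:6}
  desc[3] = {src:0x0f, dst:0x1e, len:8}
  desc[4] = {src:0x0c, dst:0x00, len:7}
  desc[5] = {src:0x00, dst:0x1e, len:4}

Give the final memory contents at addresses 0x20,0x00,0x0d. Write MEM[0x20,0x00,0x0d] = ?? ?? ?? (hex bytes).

D0: mem[0x1c..0x1f] <- [67 ed e5 cf]
D1: mem[0x1f..0x21] <- [9b df d4]
D2: mem[0x00..0x05] <- [cf 3c 7b b6 95 65]
D3: mem[0x1e..0x25] <- [7b b6 95 65 9b df d4 47]
D4: mem[0x00..0x06] <- [e5 cf 3c 7b b6 95 65]
D5: mem[0x1e..0x21] <- [e5 cf 3c 7b]
query mem[0x20]=0x3c, mem[0x00]=0xe5, mem[0x0d]=0xcf

MEM[0x20,0x00,0x0d] = 3c e5 cf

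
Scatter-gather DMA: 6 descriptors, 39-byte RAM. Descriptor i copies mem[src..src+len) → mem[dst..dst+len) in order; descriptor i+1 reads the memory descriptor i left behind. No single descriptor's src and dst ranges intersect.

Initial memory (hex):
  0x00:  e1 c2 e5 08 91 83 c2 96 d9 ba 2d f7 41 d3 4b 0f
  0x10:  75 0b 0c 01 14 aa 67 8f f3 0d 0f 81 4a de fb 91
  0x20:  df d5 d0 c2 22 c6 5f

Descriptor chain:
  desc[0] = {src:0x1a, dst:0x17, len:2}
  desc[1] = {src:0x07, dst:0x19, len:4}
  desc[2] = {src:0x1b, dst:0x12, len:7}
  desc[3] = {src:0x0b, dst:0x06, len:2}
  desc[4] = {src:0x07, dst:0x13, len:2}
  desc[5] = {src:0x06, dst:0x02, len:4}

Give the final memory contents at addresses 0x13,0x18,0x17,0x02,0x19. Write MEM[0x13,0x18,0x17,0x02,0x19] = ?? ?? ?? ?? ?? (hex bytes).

MEM[0x13,0x18,0x17,0x02,0x19] = 41 d5 df f7 96

[0] 0x1a->0x17 len=2 : 0f 81
[1] 0x07->0x19 len=4 : 96 d9 ba 2d
[2] 0x1b->0x12 len=7 : ba 2d de fb 91 df d5
[3] 0x0b->0x06 len=2 : f7 41
[4] 0x07->0x13 len=2 : 41 d9
[5] 0x06->0x02 len=4 : f7 41 d9 ba
query mem[0x13]=0x41, mem[0x18]=0xd5, mem[0x17]=0xdf, mem[0x02]=0xf7, mem[0x19]=0x96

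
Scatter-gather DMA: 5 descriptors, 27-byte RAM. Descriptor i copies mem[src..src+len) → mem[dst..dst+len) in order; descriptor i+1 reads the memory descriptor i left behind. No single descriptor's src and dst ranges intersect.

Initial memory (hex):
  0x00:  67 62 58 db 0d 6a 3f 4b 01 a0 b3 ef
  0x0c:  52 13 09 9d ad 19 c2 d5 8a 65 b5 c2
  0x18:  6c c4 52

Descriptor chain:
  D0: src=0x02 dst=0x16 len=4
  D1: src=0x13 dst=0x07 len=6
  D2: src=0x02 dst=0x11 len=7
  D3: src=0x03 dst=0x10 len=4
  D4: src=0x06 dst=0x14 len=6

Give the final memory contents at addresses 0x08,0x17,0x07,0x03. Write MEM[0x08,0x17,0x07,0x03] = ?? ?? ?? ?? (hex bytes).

MEM[0x08,0x17,0x07,0x03] = 8a 65 d5 db

  after D0: wrote 4B at 0x16 = 58db0d6a
  after D1: wrote 6B at 0x07 = d58a6558db0d
  after D2: wrote 7B at 0x11 = 58db0d6a3fd58a
  after D3: wrote 4B at 0x10 = db0d6a3f
  after D4: wrote 6B at 0x14 = 3fd58a6558db
query mem[0x08]=0x8a, mem[0x17]=0x65, mem[0x07]=0xd5, mem[0x03]=0xdb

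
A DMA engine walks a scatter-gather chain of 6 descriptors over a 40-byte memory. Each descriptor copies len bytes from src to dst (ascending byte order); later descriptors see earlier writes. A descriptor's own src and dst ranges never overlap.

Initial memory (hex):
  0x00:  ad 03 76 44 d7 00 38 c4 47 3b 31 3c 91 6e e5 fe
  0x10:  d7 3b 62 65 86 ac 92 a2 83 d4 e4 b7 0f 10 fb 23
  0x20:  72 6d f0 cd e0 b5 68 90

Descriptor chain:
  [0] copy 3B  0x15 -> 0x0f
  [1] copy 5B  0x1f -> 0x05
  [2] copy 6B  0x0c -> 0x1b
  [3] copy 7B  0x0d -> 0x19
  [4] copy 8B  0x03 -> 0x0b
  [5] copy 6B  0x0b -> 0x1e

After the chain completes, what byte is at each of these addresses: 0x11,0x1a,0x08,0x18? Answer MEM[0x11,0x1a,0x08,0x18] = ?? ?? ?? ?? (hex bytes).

MEM[0x11,0x1a,0x08,0x18] = cd e5 f0 83

D0: mem[0x0f..0x11] <- [ac 92 a2]
D1: mem[0x05..0x09] <- [23 72 6d f0 cd]
D2: mem[0x1b..0x20] <- [91 6e e5 ac 92 a2]
D3: mem[0x19..0x1f] <- [6e e5 ac 92 a2 62 65]
D4: mem[0x0b..0x12] <- [44 d7 23 72 6d f0 cd 31]
D5: mem[0x1e..0x23] <- [44 d7 23 72 6d f0]
query mem[0x11]=0xcd, mem[0x1a]=0xe5, mem[0x08]=0xf0, mem[0x18]=0x83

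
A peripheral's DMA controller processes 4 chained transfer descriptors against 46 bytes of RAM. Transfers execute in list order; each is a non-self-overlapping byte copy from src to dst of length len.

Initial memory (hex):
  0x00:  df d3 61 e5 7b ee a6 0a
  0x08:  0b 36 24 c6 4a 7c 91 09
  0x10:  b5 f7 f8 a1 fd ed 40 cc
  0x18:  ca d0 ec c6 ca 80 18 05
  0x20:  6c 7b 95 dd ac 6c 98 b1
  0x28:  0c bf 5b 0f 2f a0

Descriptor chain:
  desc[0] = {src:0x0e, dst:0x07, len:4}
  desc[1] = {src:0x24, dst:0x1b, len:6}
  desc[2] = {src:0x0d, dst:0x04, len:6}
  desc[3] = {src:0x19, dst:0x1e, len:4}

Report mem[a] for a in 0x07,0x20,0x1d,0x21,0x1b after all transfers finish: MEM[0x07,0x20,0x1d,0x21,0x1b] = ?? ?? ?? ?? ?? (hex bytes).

D0: mem[0x07..0x0a] <- [91 09 b5 f7]
D1: mem[0x1b..0x20] <- [ac 6c 98 b1 0c bf]
D2: mem[0x04..0x09] <- [7c 91 09 b5 f7 f8]
D3: mem[0x1e..0x21] <- [d0 ec ac 6c]
query mem[0x07]=0xb5, mem[0x20]=0xac, mem[0x1d]=0x98, mem[0x21]=0x6c, mem[0x1b]=0xac

MEM[0x07,0x20,0x1d,0x21,0x1b] = b5 ac 98 6c ac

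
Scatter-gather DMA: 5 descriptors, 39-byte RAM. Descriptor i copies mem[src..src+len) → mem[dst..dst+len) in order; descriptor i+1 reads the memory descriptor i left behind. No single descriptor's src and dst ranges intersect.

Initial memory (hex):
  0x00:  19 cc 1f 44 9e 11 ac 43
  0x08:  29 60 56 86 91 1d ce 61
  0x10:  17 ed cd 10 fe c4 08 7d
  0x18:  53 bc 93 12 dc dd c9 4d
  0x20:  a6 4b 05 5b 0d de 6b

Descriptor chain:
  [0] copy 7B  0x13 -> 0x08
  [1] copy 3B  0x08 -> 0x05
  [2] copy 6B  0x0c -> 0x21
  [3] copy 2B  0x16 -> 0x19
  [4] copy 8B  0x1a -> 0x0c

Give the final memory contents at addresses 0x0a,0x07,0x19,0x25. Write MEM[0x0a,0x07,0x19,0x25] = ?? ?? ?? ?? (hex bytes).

MEM[0x0a,0x07,0x19,0x25] = c4 c4 08 17

[0] 0x13->0x08 len=7 : 10 fe c4 08 7d 53 bc
[1] 0x08->0x05 len=3 : 10 fe c4
[2] 0x0c->0x21 len=6 : 7d 53 bc 61 17 ed
[3] 0x16->0x19 len=2 : 08 7d
[4] 0x1a->0x0c len=8 : 7d 12 dc dd c9 4d a6 7d
query mem[0x0a]=0xc4, mem[0x07]=0xc4, mem[0x19]=0x08, mem[0x25]=0x17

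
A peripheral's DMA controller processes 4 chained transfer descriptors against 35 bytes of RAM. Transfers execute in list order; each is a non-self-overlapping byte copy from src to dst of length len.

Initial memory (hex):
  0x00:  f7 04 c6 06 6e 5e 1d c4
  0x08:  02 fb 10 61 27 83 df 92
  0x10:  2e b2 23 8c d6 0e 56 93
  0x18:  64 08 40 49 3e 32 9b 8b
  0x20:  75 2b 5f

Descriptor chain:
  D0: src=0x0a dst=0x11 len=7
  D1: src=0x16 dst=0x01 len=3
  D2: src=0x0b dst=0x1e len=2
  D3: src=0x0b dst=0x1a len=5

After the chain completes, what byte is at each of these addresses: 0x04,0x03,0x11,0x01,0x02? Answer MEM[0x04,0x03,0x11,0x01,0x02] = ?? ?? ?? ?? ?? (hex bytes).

  after D0: wrote 7B at 0x11 = 10612783df922e
  after D1: wrote 3B at 0x01 = 922e64
  after D2: wrote 2B at 0x1e = 6127
  after D3: wrote 5B at 0x1a = 612783df92
query mem[0x04]=0x6e, mem[0x03]=0x64, mem[0x11]=0x10, mem[0x01]=0x92, mem[0x02]=0x2e

MEM[0x04,0x03,0x11,0x01,0x02] = 6e 64 10 92 2e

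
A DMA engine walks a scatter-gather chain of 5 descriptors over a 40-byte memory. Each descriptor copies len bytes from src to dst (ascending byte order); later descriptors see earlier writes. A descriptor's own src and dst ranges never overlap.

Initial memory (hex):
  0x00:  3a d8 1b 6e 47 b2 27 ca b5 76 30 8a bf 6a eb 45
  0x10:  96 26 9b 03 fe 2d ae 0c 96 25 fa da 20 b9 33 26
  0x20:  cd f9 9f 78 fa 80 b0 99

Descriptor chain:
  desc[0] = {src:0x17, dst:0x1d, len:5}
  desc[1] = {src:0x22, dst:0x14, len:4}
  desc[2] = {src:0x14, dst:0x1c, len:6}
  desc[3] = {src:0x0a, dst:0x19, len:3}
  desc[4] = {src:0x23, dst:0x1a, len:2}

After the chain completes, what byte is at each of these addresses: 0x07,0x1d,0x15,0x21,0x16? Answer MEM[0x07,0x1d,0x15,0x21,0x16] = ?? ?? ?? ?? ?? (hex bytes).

MEM[0x07,0x1d,0x15,0x21,0x16] = ca 78 78 25 fa

#0 dst[0x1d+5] := {0x0c,0x96,0x25,0xfa,0xda}
#1 dst[0x14+4] := {0x9f,0x78,0xfa,0x80}
#2 dst[0x1c+6] := {0x9f,0x78,0xfa,0x80,0x96,0x25}
#3 dst[0x19+3] := {0x30,0x8a,0xbf}
#4 dst[0x1a+2] := {0x78,0xfa}
query mem[0x07]=0xca, mem[0x1d]=0x78, mem[0x15]=0x78, mem[0x21]=0x25, mem[0x16]=0xfa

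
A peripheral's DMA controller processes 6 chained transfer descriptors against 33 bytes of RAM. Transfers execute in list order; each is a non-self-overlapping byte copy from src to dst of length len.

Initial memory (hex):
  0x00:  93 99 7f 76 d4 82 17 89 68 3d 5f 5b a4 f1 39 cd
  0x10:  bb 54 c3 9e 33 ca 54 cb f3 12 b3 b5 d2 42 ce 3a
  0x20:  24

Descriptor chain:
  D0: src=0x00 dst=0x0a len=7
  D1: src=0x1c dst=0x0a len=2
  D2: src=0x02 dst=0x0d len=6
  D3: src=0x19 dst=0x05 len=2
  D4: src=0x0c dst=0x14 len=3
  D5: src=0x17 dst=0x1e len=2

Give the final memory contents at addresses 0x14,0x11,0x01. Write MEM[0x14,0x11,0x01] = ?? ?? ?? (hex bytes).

MEM[0x14,0x11,0x01] = 7f 17 99

[0] 0x00->0x0a len=7 : 93 99 7f 76 d4 82 17
[1] 0x1c->0x0a len=2 : d2 42
[2] 0x02->0x0d len=6 : 7f 76 d4 82 17 89
[3] 0x19->0x05 len=2 : 12 b3
[4] 0x0c->0x14 len=3 : 7f 7f 76
[5] 0x17->0x1e len=2 : cb f3
query mem[0x14]=0x7f, mem[0x11]=0x17, mem[0x01]=0x99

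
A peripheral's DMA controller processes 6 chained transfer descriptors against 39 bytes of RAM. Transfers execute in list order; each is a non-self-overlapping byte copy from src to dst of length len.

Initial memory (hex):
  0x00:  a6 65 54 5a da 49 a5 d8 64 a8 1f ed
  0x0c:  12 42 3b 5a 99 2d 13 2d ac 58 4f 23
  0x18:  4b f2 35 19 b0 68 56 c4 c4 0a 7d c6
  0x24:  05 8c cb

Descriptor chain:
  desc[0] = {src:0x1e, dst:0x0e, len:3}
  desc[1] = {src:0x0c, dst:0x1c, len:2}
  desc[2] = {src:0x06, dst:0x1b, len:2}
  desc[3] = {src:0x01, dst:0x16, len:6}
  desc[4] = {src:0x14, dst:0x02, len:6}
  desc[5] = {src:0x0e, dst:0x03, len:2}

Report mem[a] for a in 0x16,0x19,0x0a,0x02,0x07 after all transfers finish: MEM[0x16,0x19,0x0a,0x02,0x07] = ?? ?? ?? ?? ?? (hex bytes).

D0: mem[0x0e..0x10] <- [56 c4 c4]
D1: mem[0x1c..0x1d] <- [12 42]
D2: mem[0x1b..0x1c] <- [a5 d8]
D3: mem[0x16..0x1b] <- [65 54 5a da 49 a5]
D4: mem[0x02..0x07] <- [ac 58 65 54 5a da]
D5: mem[0x03..0x04] <- [56 c4]
query mem[0x16]=0x65, mem[0x19]=0xda, mem[0x0a]=0x1f, mem[0x02]=0xac, mem[0x07]=0xda

MEM[0x16,0x19,0x0a,0x02,0x07] = 65 da 1f ac da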